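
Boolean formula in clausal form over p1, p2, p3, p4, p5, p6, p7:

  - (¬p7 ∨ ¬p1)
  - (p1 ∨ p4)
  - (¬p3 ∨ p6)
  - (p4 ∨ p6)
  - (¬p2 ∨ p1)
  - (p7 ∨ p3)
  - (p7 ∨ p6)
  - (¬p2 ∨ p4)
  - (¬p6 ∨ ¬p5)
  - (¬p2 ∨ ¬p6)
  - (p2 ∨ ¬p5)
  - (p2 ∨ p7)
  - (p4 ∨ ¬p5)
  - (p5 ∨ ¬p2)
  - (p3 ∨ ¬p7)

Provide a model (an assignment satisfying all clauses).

p1=0  p2=0  p3=1  p4=1  p5=0  p6=1  p7=1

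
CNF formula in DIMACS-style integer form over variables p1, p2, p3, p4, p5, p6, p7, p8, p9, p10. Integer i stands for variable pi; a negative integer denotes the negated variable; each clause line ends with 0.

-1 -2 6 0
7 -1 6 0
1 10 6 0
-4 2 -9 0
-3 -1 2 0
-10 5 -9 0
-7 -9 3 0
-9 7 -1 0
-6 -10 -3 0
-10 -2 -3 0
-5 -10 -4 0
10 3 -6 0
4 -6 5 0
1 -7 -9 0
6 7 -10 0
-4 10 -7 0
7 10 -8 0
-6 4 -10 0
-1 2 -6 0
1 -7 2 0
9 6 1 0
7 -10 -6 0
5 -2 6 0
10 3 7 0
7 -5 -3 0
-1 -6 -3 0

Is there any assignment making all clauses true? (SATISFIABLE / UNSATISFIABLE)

SATISFIABLE

Set p1 = True and propagate.
The remaining clauses are satisfied by p2 = False, p3 = False, p4 = False, p5 = True, p6 = False, p7 = True, p8 = True, p9 = False, p10 = False.
Every clause has at least one true literal under this assignment.
So p1=T, p2=F, p3=F, p4=F, p5=T, p6=F, p7=T, p8=T, p9=F, p10=F is a satisfying assignment.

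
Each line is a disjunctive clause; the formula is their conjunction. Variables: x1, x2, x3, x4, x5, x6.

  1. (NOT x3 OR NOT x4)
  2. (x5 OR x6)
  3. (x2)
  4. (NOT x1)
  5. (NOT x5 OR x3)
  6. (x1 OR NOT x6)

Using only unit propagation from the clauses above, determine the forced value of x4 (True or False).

(x2) stands alone — x2 = True.
(NOT x1) is a unit clause: x1 = False.
(x1 OR NOT x6) with x1 = False leaves only NOT x6, so x6 = False.
(x6 OR x5) with x6 = False leaves only x5, so x5 = True.
In (NOT x5 OR x3), NOT x5 is now false; x3 must hold, so x3 = True.
(NOT x4 OR NOT x3): since x3 = True, the clause reduces to (NOT x4). x4 = False.

False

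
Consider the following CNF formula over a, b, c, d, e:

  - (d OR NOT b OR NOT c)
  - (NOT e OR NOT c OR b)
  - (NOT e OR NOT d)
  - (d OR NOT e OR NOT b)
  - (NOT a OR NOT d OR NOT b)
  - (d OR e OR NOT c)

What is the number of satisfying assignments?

12

Split on d, then b.
  d=T, b=T: remaining (a,c,e) ∈ {(F,F,F); (F,T,F)} — 2.
  d=T, b=F: remaining (a,c,e) ∈ {(F,F,F); (F,T,F); (T,F,F); (T,T,F)} — 4.
  d=F, b=T: remaining (a,c,e) ∈ {(F,F,F); (T,F,F)} — 2.
  d=F, b=F: remaining (a,c,e) ∈ {(F,F,F); (F,F,T); (T,F,F); (T,F,T)} — 4.
Total: 2 + 4 + 2 + 4 = 12.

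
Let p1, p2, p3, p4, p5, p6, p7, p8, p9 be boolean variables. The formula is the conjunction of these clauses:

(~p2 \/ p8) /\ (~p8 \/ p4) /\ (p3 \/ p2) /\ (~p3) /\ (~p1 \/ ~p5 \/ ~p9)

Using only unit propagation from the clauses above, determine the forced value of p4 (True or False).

True

(~p3) stands alone — p3 = False.
(p3 \/ p2) with p3 = False leaves only p2, so p2 = True.
From (~p2 \/ p8) and p2 = True: p8 = True.
(~p8 \/ p4): since p8 = True, the clause reduces to (p4). p4 = True.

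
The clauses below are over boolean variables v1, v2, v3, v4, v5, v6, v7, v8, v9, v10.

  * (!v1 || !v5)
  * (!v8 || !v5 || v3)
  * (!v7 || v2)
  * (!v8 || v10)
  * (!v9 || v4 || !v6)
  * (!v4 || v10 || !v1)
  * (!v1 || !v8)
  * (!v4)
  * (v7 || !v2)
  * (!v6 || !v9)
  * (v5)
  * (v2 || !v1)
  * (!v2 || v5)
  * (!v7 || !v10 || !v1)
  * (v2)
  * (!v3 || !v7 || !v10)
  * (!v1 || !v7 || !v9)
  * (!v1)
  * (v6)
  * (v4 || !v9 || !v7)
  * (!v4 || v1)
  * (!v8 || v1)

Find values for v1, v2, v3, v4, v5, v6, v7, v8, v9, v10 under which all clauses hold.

v1=False  v2=True  v3=True  v4=False  v5=True  v6=True  v7=True  v8=False  v9=False  v10=False

The clause (!v4) is unit: v4 must be False.
The clause (v5) is unit: v5 must be True.
Unit propagation: (!v1) forces v1 = False.
Unit propagation: (v2) forces v2 = True.
The clause (v7) is unit: v7 must be True.
The clause (v6) is unit: v6 must be True.
Unit propagation: (!v9) forces v9 = False.
The clause (!v8) is unit: v8 must be False.
Pure literal: v10 appears only negated; assign v10 = False.
v3 is now unconstrained; take v3 = True.
Every clause has at least one true literal under this assignment.
Check each clause:
  1. (!v5 || !v1) — !v1 is true.
  2. (v3 || !v8 || !v5) — !v8 is true.
  3. (!v7 || v2) — v2 is true.
  4. (v10 || !v8) — !v8 is true.
  5. (v4 || !v9 || !v6) — !v9 is true.
  6. (!v4 || v10 || !v1) — !v4 is true.
  7. (!v1 || !v8) — !v8 is true.
  8. (!v4) — !v4 is true.
  9. (!v2 || v7) — v7 is true.
  10. (!v6 || !v9) — !v9 is true.
  11. (v5) — v5 is true.
  12. (v2 || !v1) — v2 is true.
  13. (!v2 || v5) — v5 is true.
  14. (!v10 || !v1 || !v7) — !v1 is true.
  15. (v2) — v2 is true.
  16. (!v7 || !v3 || !v10) — !v10 is true.
  17. (!v7 || !v9 || !v1) — !v1 is true.
  18. (!v1) — !v1 is true.
  19. (v6) — v6 is true.
  20. (!v9 || !v7 || v4) — !v9 is true.
  21. (v1 || !v4) — !v4 is true.
  22. (!v8 || v1) — !v8 is true.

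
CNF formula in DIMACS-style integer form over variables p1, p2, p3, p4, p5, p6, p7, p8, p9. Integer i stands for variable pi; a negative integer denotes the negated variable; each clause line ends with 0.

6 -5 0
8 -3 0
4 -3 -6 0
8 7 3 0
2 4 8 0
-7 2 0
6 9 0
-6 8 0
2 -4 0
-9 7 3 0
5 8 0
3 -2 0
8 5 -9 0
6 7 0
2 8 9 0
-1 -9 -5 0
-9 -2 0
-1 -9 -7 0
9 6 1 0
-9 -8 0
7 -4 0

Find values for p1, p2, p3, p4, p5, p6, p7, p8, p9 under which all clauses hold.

Set p1 = True and propagate.
For the remaining variables, p2 = False, p3 = False, p4 = False, p5 = True, p6 = True, p7 = False, p8 = True, p9 = False works.

p1=T, p2=F, p3=F, p4=F, p5=T, p6=T, p7=F, p8=T, p9=F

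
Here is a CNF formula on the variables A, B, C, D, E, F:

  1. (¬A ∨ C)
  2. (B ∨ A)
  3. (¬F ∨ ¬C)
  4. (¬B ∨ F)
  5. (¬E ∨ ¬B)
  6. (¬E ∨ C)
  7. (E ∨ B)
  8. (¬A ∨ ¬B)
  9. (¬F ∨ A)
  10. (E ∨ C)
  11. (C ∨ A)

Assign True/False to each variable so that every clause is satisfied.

A=T, B=F, C=T, D=T, E=T, F=F

Set A = True and propagate.
  then C is forced to True.
  then F is forced to False.
  then B is forced to False.
  then E is forced to True.
D is now unconstrained; take D = True.
Every clause has at least one true literal under this assignment.
Check each clause:
  1. (C ∨ ¬A) — C is true.
  2. (B ∨ A) — A is true.
  3. (¬C ∨ ¬F) — ¬F is true.
  4. (¬B ∨ F) — ¬B is true.
  5. (¬E ∨ ¬B) — ¬B is true.
  6. (¬E ∨ C) — C is true.
  7. (B ∨ E) — E is true.
  8. (¬A ∨ ¬B) — ¬B is true.
  9. (A ∨ ¬F) — A is true.
  10. (E ∨ C) — C is true.
  11. (A ∨ C) — A is true.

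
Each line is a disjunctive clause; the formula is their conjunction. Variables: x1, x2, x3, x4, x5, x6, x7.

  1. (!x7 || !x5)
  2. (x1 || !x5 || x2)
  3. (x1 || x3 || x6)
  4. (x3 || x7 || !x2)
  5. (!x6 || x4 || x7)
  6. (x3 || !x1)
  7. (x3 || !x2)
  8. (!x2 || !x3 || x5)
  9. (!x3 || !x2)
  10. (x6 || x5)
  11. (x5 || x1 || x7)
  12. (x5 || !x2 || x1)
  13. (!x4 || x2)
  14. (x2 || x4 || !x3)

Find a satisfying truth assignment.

x1 = F, x2 = F, x3 = F, x4 = F, x5 = F, x6 = T, x7 = T

Check each clause:
  1. (!x7 || !x5) — !x5 is true.
  2. (x2 || !x5 || x1) — !x5 is true.
  3. (x1 || x3 || x6) — x6 is true.
  4. (!x2 || x7 || x3) — !x2 is true.
  5. (!x6 || x4 || x7) — x7 is true.
  6. (!x1 || x3) — !x1 is true.
  7. (!x2 || x3) — !x2 is true.
  8. (x5 || !x2 || !x3) — !x3 is true.
  9. (!x2 || !x3) — !x3 is true.
  10. (x6 || x5) — x6 is true.
  11. (x5 || x1 || x7) — x7 is true.
  12. (x1 || !x2 || x5) — !x2 is true.
  13. (!x4 || x2) — !x4 is true.
  14. (x2 || x4 || !x3) — !x3 is true.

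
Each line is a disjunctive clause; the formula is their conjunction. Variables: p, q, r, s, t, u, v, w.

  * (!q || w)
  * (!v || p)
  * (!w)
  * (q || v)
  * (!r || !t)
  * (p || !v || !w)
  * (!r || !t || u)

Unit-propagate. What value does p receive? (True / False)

True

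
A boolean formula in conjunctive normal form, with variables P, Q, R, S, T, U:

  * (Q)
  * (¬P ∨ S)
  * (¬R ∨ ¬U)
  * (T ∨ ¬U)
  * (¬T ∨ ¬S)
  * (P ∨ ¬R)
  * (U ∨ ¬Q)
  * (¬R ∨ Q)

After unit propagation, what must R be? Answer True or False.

False

Unit clause (Q) sets Q = True.
In (U ∨ ¬Q), ¬Q is now false; U must hold, so U = True.
(¬U ∨ ¬R) with U = True leaves only ¬R, so R = False.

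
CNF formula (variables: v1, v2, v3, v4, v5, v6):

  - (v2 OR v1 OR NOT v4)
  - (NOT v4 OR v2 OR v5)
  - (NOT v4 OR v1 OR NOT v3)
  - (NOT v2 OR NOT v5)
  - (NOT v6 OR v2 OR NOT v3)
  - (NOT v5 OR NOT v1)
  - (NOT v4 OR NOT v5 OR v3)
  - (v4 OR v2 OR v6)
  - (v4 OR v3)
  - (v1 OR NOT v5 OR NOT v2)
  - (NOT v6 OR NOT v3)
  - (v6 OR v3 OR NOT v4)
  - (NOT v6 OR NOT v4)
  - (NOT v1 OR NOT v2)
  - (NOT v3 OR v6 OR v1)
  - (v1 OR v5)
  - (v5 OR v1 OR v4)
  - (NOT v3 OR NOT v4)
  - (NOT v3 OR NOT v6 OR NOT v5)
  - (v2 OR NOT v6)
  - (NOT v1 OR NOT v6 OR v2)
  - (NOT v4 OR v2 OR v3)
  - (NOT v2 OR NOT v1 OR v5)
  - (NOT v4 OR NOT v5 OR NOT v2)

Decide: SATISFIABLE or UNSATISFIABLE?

UNSATISFIABLE

v2 = True:
  propagation gives v5=False, v1=False; an empty clause results — contradiction.
v2 = False:
  propagation gives v6=False, v4=True, v1=True, v5=True; an empty clause results — contradiction.
Every branch closes, so no satisfying assignment exists.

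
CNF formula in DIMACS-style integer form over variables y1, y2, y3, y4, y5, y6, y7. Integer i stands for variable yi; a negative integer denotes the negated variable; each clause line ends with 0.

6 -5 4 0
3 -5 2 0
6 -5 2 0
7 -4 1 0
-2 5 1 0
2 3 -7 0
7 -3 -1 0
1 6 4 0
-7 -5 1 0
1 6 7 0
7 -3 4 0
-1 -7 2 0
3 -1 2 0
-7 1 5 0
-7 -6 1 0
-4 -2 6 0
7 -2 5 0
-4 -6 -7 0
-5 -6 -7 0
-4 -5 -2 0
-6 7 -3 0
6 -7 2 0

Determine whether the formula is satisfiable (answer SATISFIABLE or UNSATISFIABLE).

SATISFIABLE

Branch on y1: take y1 = True.
For the remaining variables, y2 = True, y3 = True, y4 = False, y5 = False, y6 = True, y7 = True works.
So y1 = True, y2 = True, y3 = True, y4 = False, y5 = False, y6 = True, y7 = True is a satisfying assignment.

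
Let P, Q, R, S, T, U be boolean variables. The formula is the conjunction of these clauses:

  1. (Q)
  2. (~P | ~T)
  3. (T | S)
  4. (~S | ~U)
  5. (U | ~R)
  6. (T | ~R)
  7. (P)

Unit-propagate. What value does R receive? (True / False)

(Q) is a unit clause: Q = True.
(P) is a unit clause: P = True.
From (~P | ~T) and P = True: T = False.
In (S | T), T is now false; S must hold, so S = True.
From (~S | ~U) and S = True: U = False.
In (~R | U), U is now false; ~R must hold, so R = False.

False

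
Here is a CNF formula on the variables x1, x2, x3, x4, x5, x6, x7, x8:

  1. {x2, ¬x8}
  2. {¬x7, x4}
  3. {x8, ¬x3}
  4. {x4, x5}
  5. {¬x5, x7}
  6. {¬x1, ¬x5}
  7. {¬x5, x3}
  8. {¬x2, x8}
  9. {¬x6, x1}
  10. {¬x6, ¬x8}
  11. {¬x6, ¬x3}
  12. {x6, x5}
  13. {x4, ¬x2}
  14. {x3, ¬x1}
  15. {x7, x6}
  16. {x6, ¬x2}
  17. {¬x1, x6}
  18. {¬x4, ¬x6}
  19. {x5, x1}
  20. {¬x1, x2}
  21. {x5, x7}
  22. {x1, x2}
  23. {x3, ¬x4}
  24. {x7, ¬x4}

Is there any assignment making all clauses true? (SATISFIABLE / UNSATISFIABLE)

x6 = True:
  propagation gives x1=True, x5=False, x4=True; an empty clause results — contradiction.
x6 = False:
  propagation gives x5=True, x7=True, x4=True, x1=False; an empty clause results — contradiction.
Every branch closes, so no satisfying assignment exists.

UNSATISFIABLE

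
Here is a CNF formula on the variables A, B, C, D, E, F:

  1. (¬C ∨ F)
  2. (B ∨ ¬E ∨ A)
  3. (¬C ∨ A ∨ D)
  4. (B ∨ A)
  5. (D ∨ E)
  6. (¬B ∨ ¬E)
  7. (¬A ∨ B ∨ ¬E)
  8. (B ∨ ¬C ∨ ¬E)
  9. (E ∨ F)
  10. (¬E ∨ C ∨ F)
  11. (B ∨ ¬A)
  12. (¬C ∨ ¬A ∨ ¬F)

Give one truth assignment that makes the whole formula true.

A = 1, B = 1, C = 0, D = 1, E = 0, F = 1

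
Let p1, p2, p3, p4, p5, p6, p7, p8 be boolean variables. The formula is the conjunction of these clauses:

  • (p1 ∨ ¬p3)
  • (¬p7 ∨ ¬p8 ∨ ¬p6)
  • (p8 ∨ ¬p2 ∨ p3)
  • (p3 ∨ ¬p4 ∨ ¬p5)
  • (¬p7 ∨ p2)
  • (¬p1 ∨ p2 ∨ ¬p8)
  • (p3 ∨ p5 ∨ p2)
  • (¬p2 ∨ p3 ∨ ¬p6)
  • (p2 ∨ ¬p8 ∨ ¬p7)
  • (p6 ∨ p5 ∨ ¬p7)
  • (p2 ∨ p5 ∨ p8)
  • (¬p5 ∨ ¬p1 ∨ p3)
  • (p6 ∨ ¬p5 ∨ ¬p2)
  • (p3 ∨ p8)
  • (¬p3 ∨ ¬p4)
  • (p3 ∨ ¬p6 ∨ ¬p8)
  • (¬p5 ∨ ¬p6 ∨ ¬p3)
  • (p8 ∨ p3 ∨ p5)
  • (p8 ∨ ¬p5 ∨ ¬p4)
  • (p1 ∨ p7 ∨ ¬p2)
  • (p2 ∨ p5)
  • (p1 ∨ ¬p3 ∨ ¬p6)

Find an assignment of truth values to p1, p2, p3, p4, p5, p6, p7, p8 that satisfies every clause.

p1 = True, p2 = False, p3 = True, p4 = False, p5 = True, p6 = False, p7 = False, p8 = False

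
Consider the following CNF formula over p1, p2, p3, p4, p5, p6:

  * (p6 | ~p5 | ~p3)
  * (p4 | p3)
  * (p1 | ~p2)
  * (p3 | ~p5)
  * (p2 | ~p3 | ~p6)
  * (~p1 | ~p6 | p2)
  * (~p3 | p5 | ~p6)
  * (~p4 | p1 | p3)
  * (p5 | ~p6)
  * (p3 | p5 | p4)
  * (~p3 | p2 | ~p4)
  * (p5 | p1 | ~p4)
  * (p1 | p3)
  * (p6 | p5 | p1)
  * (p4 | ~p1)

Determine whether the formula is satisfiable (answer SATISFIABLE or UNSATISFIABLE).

SATISFIABLE

Try p1 = True.
  then p4 is forced to True.
Set p2 = True and propagate.
For the remaining variables, p3 = True, p5 = True, p6 = True works.
So p1 = T  p2 = T  p3 = T  p4 = T  p5 = T  p6 = T is a satisfying assignment.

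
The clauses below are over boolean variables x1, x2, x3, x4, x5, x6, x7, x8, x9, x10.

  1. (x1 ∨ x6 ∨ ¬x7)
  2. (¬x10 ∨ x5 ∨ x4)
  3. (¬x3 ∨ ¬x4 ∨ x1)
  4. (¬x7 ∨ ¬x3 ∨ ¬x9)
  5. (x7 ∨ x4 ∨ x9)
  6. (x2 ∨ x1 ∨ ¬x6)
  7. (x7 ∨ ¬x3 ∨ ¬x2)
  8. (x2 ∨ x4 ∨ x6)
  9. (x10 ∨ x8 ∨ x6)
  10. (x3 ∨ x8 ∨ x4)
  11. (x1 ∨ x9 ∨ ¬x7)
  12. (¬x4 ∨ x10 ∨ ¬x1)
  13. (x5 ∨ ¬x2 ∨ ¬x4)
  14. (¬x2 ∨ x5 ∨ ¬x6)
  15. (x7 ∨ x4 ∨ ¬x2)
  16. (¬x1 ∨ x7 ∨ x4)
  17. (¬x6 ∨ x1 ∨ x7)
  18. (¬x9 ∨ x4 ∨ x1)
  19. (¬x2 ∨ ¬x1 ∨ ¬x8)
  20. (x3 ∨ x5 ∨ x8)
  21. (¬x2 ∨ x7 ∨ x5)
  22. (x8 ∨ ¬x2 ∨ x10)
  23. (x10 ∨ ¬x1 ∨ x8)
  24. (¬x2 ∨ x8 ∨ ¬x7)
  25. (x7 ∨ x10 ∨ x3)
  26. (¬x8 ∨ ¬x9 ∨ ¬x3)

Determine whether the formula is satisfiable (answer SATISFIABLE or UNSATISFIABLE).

SATISFIABLE

Try x1 = True.
The remaining clauses are satisfied by x2 = False, x3 = True, x4 = True, x5 = False, x6 = True, x7 = False, x8 = False, x9 = False, x10 = True.
Every clause has at least one true literal under this assignment.
So x1=T, x2=F, x3=T, x4=T, x5=F, x6=T, x7=F, x8=F, x9=F, x10=T is a satisfying assignment.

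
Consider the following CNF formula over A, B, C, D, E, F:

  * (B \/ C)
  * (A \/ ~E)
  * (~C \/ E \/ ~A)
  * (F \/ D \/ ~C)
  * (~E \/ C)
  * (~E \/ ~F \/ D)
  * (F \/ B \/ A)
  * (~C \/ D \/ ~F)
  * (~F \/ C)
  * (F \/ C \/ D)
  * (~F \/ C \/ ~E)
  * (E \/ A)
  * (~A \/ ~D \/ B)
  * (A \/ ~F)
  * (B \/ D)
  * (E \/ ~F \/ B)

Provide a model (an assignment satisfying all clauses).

A = True, B = True, C = False, D = True, E = False, F = False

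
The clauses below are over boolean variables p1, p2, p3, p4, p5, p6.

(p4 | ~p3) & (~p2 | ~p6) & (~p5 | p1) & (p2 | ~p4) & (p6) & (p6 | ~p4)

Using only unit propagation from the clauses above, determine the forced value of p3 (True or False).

(p6) stands alone — p6 = True.
In (~p6 | ~p2), ~p6 is now false; ~p2 must hold, so p2 = False.
(~p4 | p2) with p2 = False leaves only ~p4, so p4 = False.
(p4 | ~p3): since p4 = False, the clause reduces to (~p3). p3 = False.

False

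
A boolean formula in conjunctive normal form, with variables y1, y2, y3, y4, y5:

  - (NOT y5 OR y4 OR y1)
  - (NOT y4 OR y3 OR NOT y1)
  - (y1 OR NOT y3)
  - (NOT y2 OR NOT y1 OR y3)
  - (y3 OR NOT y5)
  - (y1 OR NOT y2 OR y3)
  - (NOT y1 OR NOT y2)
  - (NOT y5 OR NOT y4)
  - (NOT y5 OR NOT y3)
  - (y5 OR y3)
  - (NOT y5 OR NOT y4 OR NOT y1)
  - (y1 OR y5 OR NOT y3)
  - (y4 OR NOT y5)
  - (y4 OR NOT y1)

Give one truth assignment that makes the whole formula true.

y1=T  y2=F  y3=T  y4=T  y5=F

Check each clause:
  1. (NOT y5 OR y1 OR y4) — y1 is true.
  2. (NOT y1 OR NOT y4 OR y3) — y3 is true.
  3. (y1 OR NOT y3) — y1 is true.
  4. (y3 OR NOT y1 OR NOT y2) — y3 is true.
  5. (y3 OR NOT y5) — y3 is true.
  6. (y1 OR NOT y2 OR y3) — y1 is true.
  7. (NOT y1 OR NOT y2) — NOT y2 is true.
  8. (NOT y4 OR NOT y5) — NOT y5 is true.
  9. (NOT y3 OR NOT y5) — NOT y5 is true.
  10. (y3 OR y5) — y3 is true.
  11. (NOT y1 OR NOT y5 OR NOT y4) — NOT y5 is true.
  12. (y1 OR y5 OR NOT y3) — y1 is true.
  13. (NOT y5 OR y4) — NOT y5 is true.
  14. (NOT y1 OR y4) — y4 is true.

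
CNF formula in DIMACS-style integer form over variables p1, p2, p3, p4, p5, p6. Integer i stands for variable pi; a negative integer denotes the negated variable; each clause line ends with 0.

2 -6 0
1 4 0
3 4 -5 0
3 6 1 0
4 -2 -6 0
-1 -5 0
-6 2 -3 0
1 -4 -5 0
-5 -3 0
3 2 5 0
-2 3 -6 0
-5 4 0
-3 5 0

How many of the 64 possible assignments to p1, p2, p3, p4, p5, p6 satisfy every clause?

The models are:
  p1=1 p2=1 p3=0 p4=0 p5=0 p6=0
  p1=1 p2=1 p3=0 p4=1 p5=0 p6=0
Count: 2.

2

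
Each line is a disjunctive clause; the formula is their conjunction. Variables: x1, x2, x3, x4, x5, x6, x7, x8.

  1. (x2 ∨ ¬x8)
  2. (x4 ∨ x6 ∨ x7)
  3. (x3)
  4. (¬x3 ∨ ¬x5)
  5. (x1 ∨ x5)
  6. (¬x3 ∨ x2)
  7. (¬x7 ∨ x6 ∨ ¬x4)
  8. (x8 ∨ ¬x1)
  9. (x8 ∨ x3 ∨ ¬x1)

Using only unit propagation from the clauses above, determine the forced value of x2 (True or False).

(x3) stands alone — x3 = True.
(¬x3 ∨ ¬x5): since x3 = True, the clause reduces to (¬x5). x5 = False.
In (x5 ∨ x1), x5 is now false; x1 must hold, so x1 = True.
In (x2 ∨ ¬x3), ¬x3 is now false; x2 must hold, so x2 = True.

True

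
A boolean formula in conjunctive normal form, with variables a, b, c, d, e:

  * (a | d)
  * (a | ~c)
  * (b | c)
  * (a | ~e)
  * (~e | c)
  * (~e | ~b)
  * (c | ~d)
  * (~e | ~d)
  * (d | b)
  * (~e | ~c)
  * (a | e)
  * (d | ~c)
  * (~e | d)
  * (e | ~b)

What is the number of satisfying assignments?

1

The models are:
  a=T b=F c=T d=T e=F
That's 1 in total.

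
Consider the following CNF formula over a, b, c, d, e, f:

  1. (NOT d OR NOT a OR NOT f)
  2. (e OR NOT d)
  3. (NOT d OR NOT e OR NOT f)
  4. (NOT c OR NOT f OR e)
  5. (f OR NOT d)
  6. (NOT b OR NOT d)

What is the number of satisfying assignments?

28

Split on d, then f.
  d=1, f=1: a clause becomes empty — 0.
  d=1, f=0: a clause becomes empty — 0.
  d=0, f=1: a, b free; 3 ways for (c,e) × 2^2 = 12.
  d=0, f=0: a, b, c, e free → 2^4 = 16.
Total: 0 + 0 + 12 + 16 = 28.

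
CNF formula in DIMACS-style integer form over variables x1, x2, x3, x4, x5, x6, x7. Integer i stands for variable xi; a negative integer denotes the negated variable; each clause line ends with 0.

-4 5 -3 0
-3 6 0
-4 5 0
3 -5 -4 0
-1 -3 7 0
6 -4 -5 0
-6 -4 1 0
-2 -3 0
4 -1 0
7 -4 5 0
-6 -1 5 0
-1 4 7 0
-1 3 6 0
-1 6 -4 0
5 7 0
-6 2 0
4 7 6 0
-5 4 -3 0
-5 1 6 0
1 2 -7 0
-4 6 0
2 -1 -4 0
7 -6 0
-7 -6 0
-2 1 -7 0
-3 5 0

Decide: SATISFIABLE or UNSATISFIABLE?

UNSATISFIABLE

x4 = True:
  propagation gives x5=True, x3=True, x6=True, x1=True; an empty clause results — contradiction.
x4 = False:
  x6 = True:
    propagation gives x2=True, x3=False, x7=True; an empty clause results — contradiction.
  x6 = False:
    propagation gives x3=False, x7=True, x5=False, x2=True; an empty clause results — contradiction.
Every branch closes, so no satisfying assignment exists.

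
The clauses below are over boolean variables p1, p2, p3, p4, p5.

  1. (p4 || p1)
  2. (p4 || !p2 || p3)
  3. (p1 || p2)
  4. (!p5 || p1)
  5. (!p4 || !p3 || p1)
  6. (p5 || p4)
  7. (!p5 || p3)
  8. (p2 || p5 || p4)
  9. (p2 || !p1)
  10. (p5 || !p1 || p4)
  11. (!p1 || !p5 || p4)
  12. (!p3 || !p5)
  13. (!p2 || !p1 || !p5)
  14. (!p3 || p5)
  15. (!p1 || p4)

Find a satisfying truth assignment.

p1 = True, p2 = True, p3 = False, p4 = True, p5 = False

Try p1 = True.
  then p2 is forced to True.
  then p5 is forced to False.
  then p4 is forced to True.
  then p3 is forced to False.
Every clause has at least one true literal under this assignment.
Check each clause:
  1. (p4 || p1) — p1 is true.
  2. (p3 || !p2 || p4) — p4 is true.
  3. (p2 || p1) — p1 is true.
  4. (p1 || !p5) — p1 is true.
  5. (p1 || !p3 || !p4) — p1 is true.
  6. (p5 || p4) — p4 is true.
  7. (!p5 || p3) — !p5 is true.
  8. (p4 || p5 || p2) — p2 is true.
  9. (!p1 || p2) — p2 is true.
  10. (p5 || p4 || !p1) — p4 is true.
  11. (p4 || !p1 || !p5) — !p5 is true.
  12. (!p3 || !p5) — !p5 is true.
  13. (!p2 || !p1 || !p5) — !p5 is true.
  14. (p5 || !p3) — !p3 is true.
  15. (!p1 || p4) — p4 is true.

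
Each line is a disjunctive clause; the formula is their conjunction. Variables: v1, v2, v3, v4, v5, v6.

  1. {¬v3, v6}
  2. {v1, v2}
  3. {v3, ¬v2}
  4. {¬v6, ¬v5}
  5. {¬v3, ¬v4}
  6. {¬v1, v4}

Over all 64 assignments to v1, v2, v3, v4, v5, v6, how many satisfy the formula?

The models are:
  v1=0 v2=1 v3=1 v4=0 v5=0 v6=1
  v1=1 v2=0 v3=0 v4=1 v5=0 v6=0
  v1=1 v2=0 v3=0 v4=1 v5=0 v6=1
  v1=1 v2=0 v3=0 v4=1 v5=1 v6=0
Count: 4.

4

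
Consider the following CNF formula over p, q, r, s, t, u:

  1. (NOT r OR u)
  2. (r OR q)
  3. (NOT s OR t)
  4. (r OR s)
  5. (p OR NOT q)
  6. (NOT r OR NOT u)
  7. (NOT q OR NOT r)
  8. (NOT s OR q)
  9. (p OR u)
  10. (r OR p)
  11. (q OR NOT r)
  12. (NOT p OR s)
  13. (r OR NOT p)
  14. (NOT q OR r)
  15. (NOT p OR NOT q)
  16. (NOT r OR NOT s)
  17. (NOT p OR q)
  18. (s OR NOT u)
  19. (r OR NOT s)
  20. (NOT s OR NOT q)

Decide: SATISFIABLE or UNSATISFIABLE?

r = True:
  propagation gives u=True; an empty clause results — contradiction.
r = False:
  propagation gives q=True; an empty clause results — contradiction.
Every branch closes, so no satisfying assignment exists.

UNSATISFIABLE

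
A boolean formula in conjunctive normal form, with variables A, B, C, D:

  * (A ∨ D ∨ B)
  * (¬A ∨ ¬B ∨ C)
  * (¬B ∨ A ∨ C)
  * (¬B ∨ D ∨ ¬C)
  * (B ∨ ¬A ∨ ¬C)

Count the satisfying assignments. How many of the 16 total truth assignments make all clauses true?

The models are:
  A=F B=F C=F D=T
  A=F B=F C=T D=T
  A=F B=T C=T D=T
  A=T B=F C=F D=F
  A=T B=F C=F D=T
  A=T B=T C=T D=T
That's 6 in total.

6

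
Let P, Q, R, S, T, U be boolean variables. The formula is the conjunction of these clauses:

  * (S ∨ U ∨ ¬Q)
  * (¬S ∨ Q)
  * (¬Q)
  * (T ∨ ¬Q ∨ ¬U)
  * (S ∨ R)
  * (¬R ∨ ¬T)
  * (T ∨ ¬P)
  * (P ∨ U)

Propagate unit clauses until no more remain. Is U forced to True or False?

True

Unit clause (¬Q) sets Q = False.
(Q ∨ ¬S) with Q = False leaves only ¬S, so S = False.
(S ∨ R): since S = False, the clause reduces to (R). R = True.
(¬R ∨ ¬T): since R = True, the clause reduces to (¬T). T = False.
(T ∨ ¬P) with T = False leaves only ¬P, so P = False.
From (P ∨ U) and P = False: U = True.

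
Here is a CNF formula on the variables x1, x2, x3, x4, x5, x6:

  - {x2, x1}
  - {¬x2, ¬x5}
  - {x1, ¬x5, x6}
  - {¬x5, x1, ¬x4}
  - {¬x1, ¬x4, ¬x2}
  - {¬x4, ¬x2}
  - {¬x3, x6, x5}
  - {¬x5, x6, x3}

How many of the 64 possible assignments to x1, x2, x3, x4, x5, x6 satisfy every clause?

18

Split on x5, then x1.
  x5=T, x1=T: x4 free; 3 ways for (x2,x3,x6) × 2^1 = 6.
  x5=T, x1=F: a clause becomes empty — 0.
  x5=F, x1=T: 9 of the 16 assignments to (x2,x3,x4,x6) work.
  x5=F, x1=F: remaining (x2,x3,x4,x6) ∈ {(T,F,F,F); (T,F,F,T); (T,T,F,T)} — 3.
Total: 6 + 0 + 9 + 3 = 18.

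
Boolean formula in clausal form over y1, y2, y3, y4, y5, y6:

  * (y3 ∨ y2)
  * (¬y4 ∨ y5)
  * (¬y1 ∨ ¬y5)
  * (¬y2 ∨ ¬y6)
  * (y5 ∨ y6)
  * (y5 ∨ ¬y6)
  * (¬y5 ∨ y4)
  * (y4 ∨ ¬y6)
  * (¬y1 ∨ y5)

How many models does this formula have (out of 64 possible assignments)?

4

The models are:
  y1=0 y2=0 y3=1 y4=1 y5=1 y6=0
  y1=0 y2=0 y3=1 y4=1 y5=1 y6=1
  y1=0 y2=1 y3=0 y4=1 y5=1 y6=0
  y1=0 y2=1 y3=1 y4=1 y5=1 y6=0
That's 4 in total.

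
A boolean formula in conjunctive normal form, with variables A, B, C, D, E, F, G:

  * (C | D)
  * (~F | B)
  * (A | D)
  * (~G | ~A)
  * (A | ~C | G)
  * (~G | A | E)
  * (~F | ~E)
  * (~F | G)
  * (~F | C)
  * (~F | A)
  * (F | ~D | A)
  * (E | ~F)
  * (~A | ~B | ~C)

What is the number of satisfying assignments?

8

Split on A, then F.
  A=1, F=1: a clause becomes empty — 0.
  A=1, F=0: E free; 4 ways for (B,C,D,G) × 2^1 = 8.
  A=0, F=1: a clause becomes empty — 0.
  A=0, F=0: a clause becomes empty — 0.
Total: 0 + 8 + 0 + 0 = 8.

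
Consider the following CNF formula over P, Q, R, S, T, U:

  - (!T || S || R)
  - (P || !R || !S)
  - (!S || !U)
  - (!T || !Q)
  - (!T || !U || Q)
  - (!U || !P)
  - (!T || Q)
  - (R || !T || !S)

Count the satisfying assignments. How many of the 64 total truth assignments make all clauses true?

Split on T, then S.
  T=1, S=1: a clause becomes empty — 0.
  T=1, S=0: a clause becomes empty — 0.
  T=0, S=1: Q free; 3 ways for (P,R,U) × 2^1 = 6.
  T=0, S=0: Q, R free; 3 ways for (P,U) × 2^2 = 12.
Total: 0 + 0 + 6 + 12 = 18.

18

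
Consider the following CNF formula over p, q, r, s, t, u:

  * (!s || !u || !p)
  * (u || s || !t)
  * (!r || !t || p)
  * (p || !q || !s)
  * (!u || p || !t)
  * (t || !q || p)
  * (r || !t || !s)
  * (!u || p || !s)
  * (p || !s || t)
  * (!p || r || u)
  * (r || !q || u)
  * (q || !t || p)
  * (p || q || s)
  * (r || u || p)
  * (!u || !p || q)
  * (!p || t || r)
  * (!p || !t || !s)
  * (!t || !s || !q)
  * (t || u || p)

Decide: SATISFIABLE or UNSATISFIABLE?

Set p = True and propagate.
Set q = True and propagate.
For the remaining variables, r = True, s = False, t = False, u = False works.
So p=T  q=T  r=T  s=F  t=F  u=F is a satisfying assignment.

SATISFIABLE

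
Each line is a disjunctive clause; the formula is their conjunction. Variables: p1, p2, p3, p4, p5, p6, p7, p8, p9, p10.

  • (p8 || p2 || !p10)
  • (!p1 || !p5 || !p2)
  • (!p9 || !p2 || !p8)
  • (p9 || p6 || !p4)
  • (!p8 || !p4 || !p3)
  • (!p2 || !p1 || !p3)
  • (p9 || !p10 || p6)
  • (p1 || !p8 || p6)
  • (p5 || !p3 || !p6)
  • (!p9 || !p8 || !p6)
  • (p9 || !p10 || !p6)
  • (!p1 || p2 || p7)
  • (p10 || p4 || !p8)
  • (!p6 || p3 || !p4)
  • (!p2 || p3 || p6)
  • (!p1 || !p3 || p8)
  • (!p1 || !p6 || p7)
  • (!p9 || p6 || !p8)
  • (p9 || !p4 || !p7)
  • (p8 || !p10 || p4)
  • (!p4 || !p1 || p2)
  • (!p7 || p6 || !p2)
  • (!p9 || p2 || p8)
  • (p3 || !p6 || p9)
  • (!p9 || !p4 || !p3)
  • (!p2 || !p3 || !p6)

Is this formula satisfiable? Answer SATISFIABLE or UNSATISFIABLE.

SATISFIABLE

Set p1 = False and propagate.
Branch on p2: take p2 = False.
Try p3 = False.
The remaining clauses are satisfied by p4 = False, p5 = False, p6 = False, p7 = False, p8 = False, p9 = False, p10 = False.
Every clause has at least one true literal under this assignment.
So p1=False, p2=False, p3=False, p4=False, p5=False, p6=False, p7=False, p8=False, p9=False, p10=False is a satisfying assignment.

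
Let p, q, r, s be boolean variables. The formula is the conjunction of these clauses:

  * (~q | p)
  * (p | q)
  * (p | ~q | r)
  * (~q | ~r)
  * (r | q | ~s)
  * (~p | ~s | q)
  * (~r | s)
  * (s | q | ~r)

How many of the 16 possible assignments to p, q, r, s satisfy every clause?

Satisfying assignments:
  p=T q=F r=F s=F
  p=T q=T r=F s=F
  p=T q=T r=F s=T
Count: 3.

3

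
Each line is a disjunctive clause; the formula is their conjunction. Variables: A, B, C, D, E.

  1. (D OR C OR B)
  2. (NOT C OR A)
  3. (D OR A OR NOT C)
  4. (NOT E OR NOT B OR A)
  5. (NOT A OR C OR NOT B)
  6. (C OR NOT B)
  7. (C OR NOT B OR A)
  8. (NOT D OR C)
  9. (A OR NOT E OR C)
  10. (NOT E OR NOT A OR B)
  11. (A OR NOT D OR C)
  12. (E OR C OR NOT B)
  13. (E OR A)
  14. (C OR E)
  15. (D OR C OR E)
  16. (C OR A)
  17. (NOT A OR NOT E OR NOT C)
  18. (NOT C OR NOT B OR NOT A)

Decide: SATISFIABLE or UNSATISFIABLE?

SATISFIABLE

Branch on A: take A = True.
The remaining clauses are satisfied by B = False, C = True, D = True, E = False.
So A=T, B=F, C=T, D=T, E=F is a satisfying assignment.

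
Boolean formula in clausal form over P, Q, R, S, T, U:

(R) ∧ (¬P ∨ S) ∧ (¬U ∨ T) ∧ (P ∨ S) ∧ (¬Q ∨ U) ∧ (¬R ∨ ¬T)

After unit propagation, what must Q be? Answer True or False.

(R) stands alone — R = True.
(¬T ∨ ¬R) with R = True leaves only ¬T, so T = False.
In (¬U ∨ T), T is now false; ¬U must hold, so U = False.
In (U ∨ ¬Q), U is now false; ¬Q must hold, so Q = False.

False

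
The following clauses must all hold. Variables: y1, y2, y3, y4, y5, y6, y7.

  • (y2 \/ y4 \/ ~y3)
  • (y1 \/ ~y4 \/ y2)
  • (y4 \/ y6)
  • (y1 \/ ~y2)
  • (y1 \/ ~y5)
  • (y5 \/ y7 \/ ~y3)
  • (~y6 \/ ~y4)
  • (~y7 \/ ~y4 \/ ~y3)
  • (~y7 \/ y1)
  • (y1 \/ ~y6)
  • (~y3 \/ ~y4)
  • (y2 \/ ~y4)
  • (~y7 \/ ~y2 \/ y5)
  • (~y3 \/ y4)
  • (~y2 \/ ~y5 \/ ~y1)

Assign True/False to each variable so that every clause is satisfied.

y1 = T  y2 = T  y3 = F  y4 = F  y5 = F  y6 = T  y7 = F

Pure literal: y3 appears only negated; assign y3 = False.
Set y1 = True and propagate.
Branch on y2: take y2 = True.
  then y5 is forced to False.
  then y7 is forced to False.
The remaining clauses are satisfied by y4 = False, y6 = True.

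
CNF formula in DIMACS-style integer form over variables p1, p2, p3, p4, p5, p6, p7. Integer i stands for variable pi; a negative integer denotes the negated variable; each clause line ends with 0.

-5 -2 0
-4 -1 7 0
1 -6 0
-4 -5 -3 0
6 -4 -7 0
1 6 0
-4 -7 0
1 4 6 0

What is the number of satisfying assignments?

24

Case analysis on p4 and p1:
  p4=T, p1=T: a clause becomes empty — 0.
  p4=T, p1=F: a clause becomes empty — 0.
  p4=F, p1=T: p3, p6, p7 free; 3 ways for (p2,p5) × 2^3 = 24.
  p4=F, p1=F: a clause becomes empty — 0.
Total: 0 + 0 + 24 + 0 = 24.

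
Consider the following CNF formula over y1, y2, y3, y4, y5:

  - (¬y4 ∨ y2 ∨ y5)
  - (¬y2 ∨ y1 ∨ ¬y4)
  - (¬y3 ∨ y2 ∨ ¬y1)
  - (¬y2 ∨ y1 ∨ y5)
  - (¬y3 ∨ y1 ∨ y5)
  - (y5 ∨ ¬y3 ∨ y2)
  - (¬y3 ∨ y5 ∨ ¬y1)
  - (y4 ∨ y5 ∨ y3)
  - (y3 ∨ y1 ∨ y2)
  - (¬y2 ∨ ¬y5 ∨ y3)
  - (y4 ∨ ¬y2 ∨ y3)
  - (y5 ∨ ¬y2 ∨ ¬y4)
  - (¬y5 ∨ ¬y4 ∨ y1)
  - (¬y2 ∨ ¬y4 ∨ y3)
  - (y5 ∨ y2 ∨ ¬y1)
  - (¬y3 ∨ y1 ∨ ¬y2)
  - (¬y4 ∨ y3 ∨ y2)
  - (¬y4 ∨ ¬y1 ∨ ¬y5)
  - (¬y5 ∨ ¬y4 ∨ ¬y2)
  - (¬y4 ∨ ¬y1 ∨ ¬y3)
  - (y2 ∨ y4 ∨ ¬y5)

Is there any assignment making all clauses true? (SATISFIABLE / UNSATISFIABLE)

Set y1 = True and propagate.
The remaining clauses are satisfied by y2 = True, y3 = True, y4 = False, y5 = True.
So y1=T  y2=T  y3=T  y4=F  y5=T is a satisfying assignment.

SATISFIABLE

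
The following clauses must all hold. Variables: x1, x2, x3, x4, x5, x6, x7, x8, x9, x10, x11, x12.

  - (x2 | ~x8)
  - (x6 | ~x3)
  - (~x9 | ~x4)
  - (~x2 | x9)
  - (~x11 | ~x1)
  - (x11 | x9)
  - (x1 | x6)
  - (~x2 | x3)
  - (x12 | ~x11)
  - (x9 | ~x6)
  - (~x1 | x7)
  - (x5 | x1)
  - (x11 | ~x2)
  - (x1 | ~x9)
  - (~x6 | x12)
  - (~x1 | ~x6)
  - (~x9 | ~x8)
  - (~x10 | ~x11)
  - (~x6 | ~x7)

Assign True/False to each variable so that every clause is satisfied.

x1=T, x2=F, x3=F, x4=F, x5=F, x6=F, x7=T, x8=F, x9=T, x10=T, x11=F, x12=F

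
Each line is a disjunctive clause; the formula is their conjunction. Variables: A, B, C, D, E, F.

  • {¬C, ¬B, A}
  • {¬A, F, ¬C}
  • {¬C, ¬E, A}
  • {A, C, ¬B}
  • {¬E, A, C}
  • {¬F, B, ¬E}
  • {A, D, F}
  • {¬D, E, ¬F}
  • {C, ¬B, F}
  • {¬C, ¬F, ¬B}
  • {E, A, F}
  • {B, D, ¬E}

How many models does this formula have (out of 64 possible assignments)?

Split on A, then C.
  A=T, C=T: remaining (B,D,E,F) ∈ {(F,F,F,T)} — 1.
  A=T, C=F: 7 of the 16 assignments to (B,D,E,F) work.
  A=F, C=T: remaining (B,D,E,F) ∈ {(F,F,F,T)} — 1.
  A=F, C=F: remaining (B,D,E,F) ∈ {(F,F,F,T)} — 1.
Total: 1 + 7 + 1 + 1 = 10.

10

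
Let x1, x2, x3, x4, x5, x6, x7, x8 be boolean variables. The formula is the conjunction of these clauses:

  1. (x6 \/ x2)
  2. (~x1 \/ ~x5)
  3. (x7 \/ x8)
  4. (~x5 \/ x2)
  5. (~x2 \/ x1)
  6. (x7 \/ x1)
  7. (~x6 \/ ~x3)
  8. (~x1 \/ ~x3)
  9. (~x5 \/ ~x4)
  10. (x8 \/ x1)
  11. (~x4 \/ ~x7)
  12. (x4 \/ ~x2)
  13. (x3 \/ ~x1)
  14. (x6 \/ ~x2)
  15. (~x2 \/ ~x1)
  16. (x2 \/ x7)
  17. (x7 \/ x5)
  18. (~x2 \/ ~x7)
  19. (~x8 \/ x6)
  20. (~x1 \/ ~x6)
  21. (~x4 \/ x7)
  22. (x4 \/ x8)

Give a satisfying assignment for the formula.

Try x1 = False.
  then x2 is forced to False.
  then x6 is forced to True.
  then x5 is forced to False.
  then x7 is forced to True.
  then x3 is forced to False.
  then x8 is forced to True.
  then x4 is forced to False.
Every clause has at least one true literal under this assignment.

x1 = False, x2 = False, x3 = False, x4 = False, x5 = False, x6 = True, x7 = True, x8 = True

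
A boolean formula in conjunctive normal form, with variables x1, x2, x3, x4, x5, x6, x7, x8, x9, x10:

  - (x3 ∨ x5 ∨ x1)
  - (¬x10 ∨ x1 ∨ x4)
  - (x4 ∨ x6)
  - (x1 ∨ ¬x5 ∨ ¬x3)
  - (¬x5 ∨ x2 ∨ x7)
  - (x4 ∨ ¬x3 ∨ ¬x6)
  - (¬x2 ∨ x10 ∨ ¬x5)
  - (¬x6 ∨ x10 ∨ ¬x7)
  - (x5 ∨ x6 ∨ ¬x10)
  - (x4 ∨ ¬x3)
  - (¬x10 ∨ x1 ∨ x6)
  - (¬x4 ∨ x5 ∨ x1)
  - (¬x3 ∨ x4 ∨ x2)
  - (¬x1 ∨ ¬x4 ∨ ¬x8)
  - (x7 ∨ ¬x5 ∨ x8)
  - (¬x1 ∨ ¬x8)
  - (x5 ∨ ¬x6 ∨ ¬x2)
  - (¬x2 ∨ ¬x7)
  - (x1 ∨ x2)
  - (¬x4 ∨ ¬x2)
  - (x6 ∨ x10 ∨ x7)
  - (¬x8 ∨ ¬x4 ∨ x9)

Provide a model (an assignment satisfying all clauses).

x1=T, x2=F, x3=T, x4=T, x5=T, x6=F, x7=T, x8=F, x9=F, x10=F

Branch on x1: take x1 = True.
  then x8 is forced to False.
For the remaining variables, x2 = False, x3 = True, x4 = True, x5 = True, x6 = False, x7 = True, x9 = False, x10 = False works.
Every clause has at least one true literal under this assignment.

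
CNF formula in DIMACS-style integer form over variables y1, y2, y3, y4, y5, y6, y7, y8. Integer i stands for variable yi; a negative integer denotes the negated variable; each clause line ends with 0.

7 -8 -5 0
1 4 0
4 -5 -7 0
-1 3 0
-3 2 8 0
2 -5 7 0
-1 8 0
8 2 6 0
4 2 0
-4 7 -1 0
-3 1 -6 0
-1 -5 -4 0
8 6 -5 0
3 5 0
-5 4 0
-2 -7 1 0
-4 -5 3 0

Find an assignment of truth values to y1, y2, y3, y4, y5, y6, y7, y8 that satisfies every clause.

Branch on y1: take y1 = True.
  then y3 is forced to True.
  then y8 is forced to True.
The remaining clauses are satisfied by y2 = True, y4 = False, y5 = False, y6 = True, y7 = True.

y1=T, y2=T, y3=T, y4=F, y5=F, y6=T, y7=T, y8=T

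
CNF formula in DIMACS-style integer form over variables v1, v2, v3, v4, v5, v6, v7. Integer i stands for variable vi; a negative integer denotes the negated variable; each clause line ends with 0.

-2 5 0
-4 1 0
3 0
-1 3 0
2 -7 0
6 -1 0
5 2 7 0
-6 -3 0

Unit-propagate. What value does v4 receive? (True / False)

(v3) stands alone — v3 = True.
(~v6 | ~v3) with v3 = True leaves only ~v6, so v6 = False.
In (v6 | ~v1), v6 is now false; ~v1 must hold, so v1 = False.
(v1 | ~v4): since v1 = False, the clause reduces to (~v4). v4 = False.

False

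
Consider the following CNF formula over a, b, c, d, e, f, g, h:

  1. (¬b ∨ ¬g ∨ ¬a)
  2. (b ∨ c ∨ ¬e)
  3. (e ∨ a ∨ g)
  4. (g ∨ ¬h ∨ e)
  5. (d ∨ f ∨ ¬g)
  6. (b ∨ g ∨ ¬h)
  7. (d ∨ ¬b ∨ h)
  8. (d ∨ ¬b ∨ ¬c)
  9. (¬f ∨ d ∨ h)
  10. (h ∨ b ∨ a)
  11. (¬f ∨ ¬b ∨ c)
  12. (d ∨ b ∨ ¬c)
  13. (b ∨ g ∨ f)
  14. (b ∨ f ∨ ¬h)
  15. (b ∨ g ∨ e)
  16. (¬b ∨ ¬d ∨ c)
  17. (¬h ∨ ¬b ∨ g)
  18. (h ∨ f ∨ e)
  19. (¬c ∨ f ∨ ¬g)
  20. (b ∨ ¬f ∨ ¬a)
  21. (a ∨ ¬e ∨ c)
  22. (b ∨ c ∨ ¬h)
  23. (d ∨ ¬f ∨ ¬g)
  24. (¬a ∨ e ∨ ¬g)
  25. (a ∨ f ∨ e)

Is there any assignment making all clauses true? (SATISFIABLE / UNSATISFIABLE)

SATISFIABLE

Branch on a: take a = False.
Set b = False and propagate.
  then h is forced to True.
  then g is forced to True.
  then f is forced to True.
  then c is forced to True.
  then d is forced to True.
e is now unconstrained; take e = False.
So a = False, b = False, c = True, d = True, e = False, f = True, g = True, h = True is a satisfying assignment.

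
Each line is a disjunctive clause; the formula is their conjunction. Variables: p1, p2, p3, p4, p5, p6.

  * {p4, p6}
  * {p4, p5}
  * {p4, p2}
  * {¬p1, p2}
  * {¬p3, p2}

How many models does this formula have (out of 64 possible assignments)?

24

Case analysis on p2 and p4:
  p2=1, p4=1: p1, p3, p5, p6 free → 2^4 = 16.
  p2=1, p4=0: remaining (p1,p3,p5,p6) ∈ {(0,0,1,1); (0,1,1,1); (1,0,1,1); (1,1,1,1)} — 4.
  p2=0, p4=1: remaining (p1,p3,p5,p6) ∈ {(0,0,0,0); (0,0,0,1); (0,0,1,0); (0,0,1,1)} — 4.
  p2=0, p4=0: a clause becomes empty — 0.
Total: 16 + 4 + 4 + 0 = 24.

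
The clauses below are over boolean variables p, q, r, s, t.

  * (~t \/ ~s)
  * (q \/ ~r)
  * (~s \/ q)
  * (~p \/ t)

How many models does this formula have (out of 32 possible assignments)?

Split on q, then s.
  q=T, s=T: remaining (p,r,t) ∈ {(F,F,F); (F,T,F)} — 2.
  q=T, s=F: r free; 3 ways for (p,t) × 2^1 = 6.
  q=F, s=T: a clause becomes empty — 0.
  q=F, s=F: remaining (p,r,t) ∈ {(F,F,F); (F,F,T); (T,F,T)} — 3.
Total: 2 + 6 + 0 + 3 = 11.

11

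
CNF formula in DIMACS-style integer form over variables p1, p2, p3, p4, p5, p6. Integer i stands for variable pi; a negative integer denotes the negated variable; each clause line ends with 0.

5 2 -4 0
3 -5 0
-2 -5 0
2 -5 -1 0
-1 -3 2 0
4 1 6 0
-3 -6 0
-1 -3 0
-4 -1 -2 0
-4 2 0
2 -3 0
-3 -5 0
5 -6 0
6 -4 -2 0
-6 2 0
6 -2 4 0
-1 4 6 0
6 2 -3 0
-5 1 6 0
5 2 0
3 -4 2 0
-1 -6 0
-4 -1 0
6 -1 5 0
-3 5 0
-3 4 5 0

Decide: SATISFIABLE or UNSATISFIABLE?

UNSATISFIABLE

p2 = True:
  propagation gives p5=False, p6=False, p4=False; an empty clause results — contradiction.
p2 = False:
  propagation gives p4=False, p3=False, p5=False; an empty clause results — contradiction.
Every branch closes, so no satisfying assignment exists.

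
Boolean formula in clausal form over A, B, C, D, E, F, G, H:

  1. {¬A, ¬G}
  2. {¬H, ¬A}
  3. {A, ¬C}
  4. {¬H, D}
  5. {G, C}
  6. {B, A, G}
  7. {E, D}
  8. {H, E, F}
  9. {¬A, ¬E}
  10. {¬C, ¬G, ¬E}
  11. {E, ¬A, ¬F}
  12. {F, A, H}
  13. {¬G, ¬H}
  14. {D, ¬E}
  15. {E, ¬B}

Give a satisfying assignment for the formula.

Pure literal: D appears only positively; assign D = True.
Branch on A: take A = False.
  then C is forced to False.
  then G is forced to True.
  then H is forced to False.
  then F is forced to True.
For the remaining variables, B = False, E = False works.

A=F, B=F, C=F, D=T, E=F, F=T, G=T, H=F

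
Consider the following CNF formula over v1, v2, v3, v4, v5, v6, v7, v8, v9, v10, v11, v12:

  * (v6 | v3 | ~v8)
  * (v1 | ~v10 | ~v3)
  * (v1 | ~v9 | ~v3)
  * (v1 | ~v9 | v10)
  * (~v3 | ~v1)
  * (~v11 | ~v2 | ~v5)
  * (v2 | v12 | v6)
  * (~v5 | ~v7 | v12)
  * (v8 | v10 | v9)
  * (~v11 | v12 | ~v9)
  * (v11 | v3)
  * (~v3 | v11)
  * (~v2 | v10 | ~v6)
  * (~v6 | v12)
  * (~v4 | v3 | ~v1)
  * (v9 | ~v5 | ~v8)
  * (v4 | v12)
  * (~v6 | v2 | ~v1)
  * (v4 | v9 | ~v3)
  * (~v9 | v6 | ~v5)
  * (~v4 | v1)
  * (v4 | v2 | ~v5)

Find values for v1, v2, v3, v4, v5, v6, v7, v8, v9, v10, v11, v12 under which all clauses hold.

v5 occurs only negated in the remaining clauses — set v5 = False.
Pure literal: v12 appears only positively; assign v12 = True.
Try v1 = True.
  then v3 is forced to False.
  then v11 is forced to True.
  then v4 is forced to False.
Branch on v2: take v2 = False.
  then v6 is forced to False.
  then v8 is forced to False.
The remaining clauses are satisfied by v7 = True, v9 = True, v10 = False.

v1=True, v2=False, v3=False, v4=False, v5=False, v6=False, v7=True, v8=False, v9=True, v10=False, v11=True, v12=True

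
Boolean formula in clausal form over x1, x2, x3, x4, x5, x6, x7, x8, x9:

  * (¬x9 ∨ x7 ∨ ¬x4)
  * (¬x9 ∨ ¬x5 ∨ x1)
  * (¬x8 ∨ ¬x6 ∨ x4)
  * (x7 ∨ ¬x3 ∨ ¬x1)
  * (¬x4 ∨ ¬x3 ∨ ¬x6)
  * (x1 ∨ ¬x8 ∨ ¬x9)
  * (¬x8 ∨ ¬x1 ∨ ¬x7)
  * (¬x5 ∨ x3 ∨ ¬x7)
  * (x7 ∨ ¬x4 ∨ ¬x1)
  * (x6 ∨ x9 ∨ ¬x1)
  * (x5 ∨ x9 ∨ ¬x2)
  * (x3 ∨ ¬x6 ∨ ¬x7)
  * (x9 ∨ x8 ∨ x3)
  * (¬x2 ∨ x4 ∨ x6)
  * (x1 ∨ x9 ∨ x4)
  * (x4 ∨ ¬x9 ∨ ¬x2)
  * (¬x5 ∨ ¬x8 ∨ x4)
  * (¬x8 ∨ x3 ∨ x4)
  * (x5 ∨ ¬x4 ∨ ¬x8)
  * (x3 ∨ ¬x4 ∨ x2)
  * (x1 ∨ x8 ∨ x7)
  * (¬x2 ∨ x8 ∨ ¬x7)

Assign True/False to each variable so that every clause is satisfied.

x1 = F  x2 = F  x3 = T  x4 = T  x5 = F  x6 = F  x7 = T  x8 = F  x9 = F

Check each clause:
  1. (¬x4 ∨ ¬x9 ∨ x7) — ¬x9 is true.
  2. (x1 ∨ ¬x5 ∨ ¬x9) — ¬x5 is true.
  3. (¬x6 ∨ ¬x8 ∨ x4) — ¬x8 is true.
  4. (x7 ∨ ¬x1 ∨ ¬x3) — ¬x1 is true.
  5. (¬x3 ∨ ¬x6 ∨ ¬x4) — ¬x6 is true.
  6. (¬x9 ∨ ¬x8 ∨ x1) — ¬x8 is true.
  7. (¬x8 ∨ ¬x7 ∨ ¬x1) — ¬x8 is true.
  8. (x3 ∨ ¬x5 ∨ ¬x7) — x3 is true.
  9. (x7 ∨ ¬x1 ∨ ¬x4) — ¬x1 is true.
  10. (x6 ∨ ¬x1 ∨ x9) — ¬x1 is true.
  11. (x9 ∨ x5 ∨ ¬x2) — ¬x2 is true.
  12. (¬x6 ∨ x3 ∨ ¬x7) — ¬x6 is true.
  13. (x3 ∨ x9 ∨ x8) — x3 is true.
  14. (x6 ∨ ¬x2 ∨ x4) — x4 is true.
  15. (x9 ∨ x4 ∨ x1) — x4 is true.
  16. (¬x2 ∨ x4 ∨ ¬x9) — x4 is true.
  17. (¬x5 ∨ ¬x8 ∨ x4) — ¬x8 is true.
  18. (x3 ∨ x4 ∨ ¬x8) — ¬x8 is true.
  19. (¬x8 ∨ ¬x4 ∨ x5) — ¬x8 is true.
  20. (¬x4 ∨ x3 ∨ x2) — x3 is true.
  21. (x8 ∨ x1 ∨ x7) — x7 is true.
  22. (¬x7 ∨ x8 ∨ ¬x2) — ¬x2 is true.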